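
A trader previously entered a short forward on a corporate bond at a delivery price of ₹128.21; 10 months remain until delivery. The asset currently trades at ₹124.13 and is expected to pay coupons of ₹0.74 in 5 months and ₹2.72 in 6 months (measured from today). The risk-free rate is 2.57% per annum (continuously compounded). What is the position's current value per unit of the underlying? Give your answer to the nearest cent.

PV(remaining coupons) I = 0.74·e^(−0.0257·5/12) + 2.72·e^(−0.0257·6/12) = 3.4174
Current forward F = (S − I)·e^(rT) = (124.13 − 3.4174)·e^(0.0257·10/12) = 120.7126 × 1.021648 = 123.3258
Value (long) = (F − K)·e^(−rT) = (123.3258 − 128.21) × 0.978811 = -4.7807
Short position value = −(long value) = ₹4.78

₹4.78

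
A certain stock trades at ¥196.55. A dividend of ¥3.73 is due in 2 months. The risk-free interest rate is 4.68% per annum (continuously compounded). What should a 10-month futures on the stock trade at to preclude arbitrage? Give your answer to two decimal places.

PV(dividends) I = 3.73·e^(−0.0468·2/12)
I = 3.7010
F = (S − I)·e^(rT) = (196.55 − 3.7010) · e^(0.0468·10/12)
= 192.8490 · e^0.039000 = 192.8490 × 1.039770 = ¥200.52

¥200.52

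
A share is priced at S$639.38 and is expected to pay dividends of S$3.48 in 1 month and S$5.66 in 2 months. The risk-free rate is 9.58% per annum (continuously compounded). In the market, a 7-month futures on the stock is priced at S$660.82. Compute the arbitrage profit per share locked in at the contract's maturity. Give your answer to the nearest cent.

S$5.77 per share

PV(dividends) I = 3.48·e^(−0.0958·1/12) + 5.66·e^(−0.0958·2/12) = 9.0227
Fair futures F* = (S − I)·e^(rT) = (639.38 − 9.0227)·e^0.055883 = 630.3573 × 1.057474 = 666.5865
Market S$660.82 < fair 666.5865: forward underpriced → reverse cash-and-carry (short the stock, invest proceeds at r, pay the dividends, go long the forward).
Profit at T = |F_mkt − F*| = |660.82 − 666.5865| = S$5.77 per share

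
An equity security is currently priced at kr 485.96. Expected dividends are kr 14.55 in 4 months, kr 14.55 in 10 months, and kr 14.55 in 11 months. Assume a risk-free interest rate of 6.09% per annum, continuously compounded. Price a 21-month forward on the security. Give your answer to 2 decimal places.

PV(dividends) I = 14.55·e^(−0.0609·4/12) + 14.55·e^(−0.0609·10/12) + 14.55·e^(−0.0609·11/12)
I = 14.2576 + 13.8300 + 13.7600 = 41.8476
F = (S − I)·e^(rT) = (485.96 − 41.8476) · e^(0.0609·21/12)
= 444.1124 · e^0.106575 = 444.1124 × 1.112461 = kr 494.06

kr 494.06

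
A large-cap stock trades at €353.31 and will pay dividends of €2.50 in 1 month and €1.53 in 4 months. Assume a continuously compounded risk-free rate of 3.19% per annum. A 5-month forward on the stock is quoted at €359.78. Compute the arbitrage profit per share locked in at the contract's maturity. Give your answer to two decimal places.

PV(dividends) I = 2.50·e^(−0.0319·1/12) + 1.53·e^(−0.0319·4/12) = 4.0072
Fair forward F* = (S − I)·e^(rT) = (353.31 − 4.0072)·e^0.013292 = 349.3028 × 1.013381 = 353.9768
Market €359.78 > fair 353.9768: forward overpriced → cash-and-carry (borrow at r, buy the stock and collect the dividends, short the forward).
Profit at T = |F_mkt − F*| = |359.78 − 353.9768| = €5.80 per share

€5.80 per share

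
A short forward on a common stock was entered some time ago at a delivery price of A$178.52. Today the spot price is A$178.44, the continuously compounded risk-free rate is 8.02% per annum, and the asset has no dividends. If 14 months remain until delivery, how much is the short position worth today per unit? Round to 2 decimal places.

-A$15.87

Current fair forward for the remaining 14 months: F = S·e^(r·T), r = 0.0802
F = 178.44 · e^(0.0802 × 14/12) = 178.44 × 1.098084 = 195.9421
Value of long forward = (F − K)·e^(−rT) = (195.9421 − 178.52) · e^(−0.0802·14/12)
= 17.4221 × 0.910677 = 15.87
Short position value = −(long value) = -A$15.87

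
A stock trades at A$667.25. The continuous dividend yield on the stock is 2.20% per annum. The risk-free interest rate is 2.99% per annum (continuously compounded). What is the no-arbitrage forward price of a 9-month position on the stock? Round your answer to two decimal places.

A$671.22

F = S·e^((r − q)T) = 667.25 · e^((0.0299 − 0.0220) × 9/12)
= 667.25 · e^0.005925 = 667.25 × 1.005943
F = A$671.22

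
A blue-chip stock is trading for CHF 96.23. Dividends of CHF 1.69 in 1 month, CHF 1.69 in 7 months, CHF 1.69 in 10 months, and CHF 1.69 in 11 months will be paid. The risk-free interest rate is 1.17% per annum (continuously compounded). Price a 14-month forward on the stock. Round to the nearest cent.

CHF 90.75

PV(dividends) I = 1.69·e^(−0.0117·1/12) + 1.69·e^(−0.0117·7/12) + 1.69·e^(−0.0117·10/12) + 1.69·e^(−0.0117·11/12)
I = 1.6884 + 1.6785 + 1.6736 + 1.6720 = 6.7125
F = (S − I)·e^(rT) = (96.23 − 6.7125) · e^(0.0117·14/12)
= 89.5175 · e^0.013650 = 89.5175 × 1.013744 = CHF 90.75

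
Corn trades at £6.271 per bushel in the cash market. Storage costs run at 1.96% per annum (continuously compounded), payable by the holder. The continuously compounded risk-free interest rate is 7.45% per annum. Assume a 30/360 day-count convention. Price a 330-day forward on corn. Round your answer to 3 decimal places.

Net carry = r + u − y = 0.0745 + 0.0196 − 0.0000 = 0.0941
F = S·e^((r+u−y)T) = 6.271 · e^(0.0941 × 330/360) = 6.271 · e^0.086258
= 6.271 × 1.090088 = £6.836 per bushel

£6.836 per bushel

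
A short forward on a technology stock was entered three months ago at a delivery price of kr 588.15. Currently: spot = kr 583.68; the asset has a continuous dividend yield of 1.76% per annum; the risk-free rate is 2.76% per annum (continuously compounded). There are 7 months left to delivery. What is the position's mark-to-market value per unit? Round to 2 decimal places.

Current fair forward for the remaining 7 months: F = S·e^((r − q)·T), (r − q) = 0.0276 − 0.0176 = 0.0100
F = 583.68 · e^(0.0100 × 7/12) = 583.68 × 1.005850 = 587.0945
Value of long forward = (F − K)·e^(−rT) = (587.0945 − 588.15) · e^(−0.0276·7/12)
= -1.0555 × 0.984029 = -1.04
Short position value = −(long value) = kr 1.04

kr 1.04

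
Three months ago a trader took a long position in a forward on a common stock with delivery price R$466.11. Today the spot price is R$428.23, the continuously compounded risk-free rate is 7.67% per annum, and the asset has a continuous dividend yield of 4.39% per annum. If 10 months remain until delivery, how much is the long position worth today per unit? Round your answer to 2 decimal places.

Current fair forward for the remaining 10 months: F = S·e^((r − q)·T), (r − q) = 0.0767 − 0.0439 = 0.0328
F = 428.23 · e^(0.0328 × 10/12) = 428.23 × 1.027710 = 440.0963
Value of long forward = (F − K)·e^(−rT) = (440.0963 − 466.11) · e^(−0.0767·10/12)
= -26.0137 × 0.938083 = -24.40

-R$24.40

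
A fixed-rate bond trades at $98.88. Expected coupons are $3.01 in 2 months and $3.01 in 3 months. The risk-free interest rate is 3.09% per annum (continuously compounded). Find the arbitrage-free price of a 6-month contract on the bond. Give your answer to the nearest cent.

PV(coupons) I = 3.01·e^(−0.0309·2/12) + 3.01·e^(−0.0309·3/12)
I = 2.9945 + 2.9868 = 5.9813
F = (S − I)·e^(rT) = (98.88 − 5.9813) · e^(0.0309·6/12)
= 92.8987 · e^0.015450 = 92.8987 × 1.015570 = $94.35

$94.35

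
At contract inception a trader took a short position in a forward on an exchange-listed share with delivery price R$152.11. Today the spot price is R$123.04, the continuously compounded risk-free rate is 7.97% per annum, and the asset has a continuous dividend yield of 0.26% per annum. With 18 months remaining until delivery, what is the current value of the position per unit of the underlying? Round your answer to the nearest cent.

Current fair forward for the remaining 18 months: F = S·e^((r − q)·T), (r − q) = 0.0797 − 0.0026 = 0.0771
F = 123.04 · e^(0.0771 × 18/12) = 123.04 × 1.122603 = 138.1251
Value of long forward = (F − K)·e^(−rT) = (138.1251 − 152.11) · e^(−0.0797·18/12)
= -13.9849 × 0.887320 = -12.41
Short position value = −(long value) = R$12.41

R$12.41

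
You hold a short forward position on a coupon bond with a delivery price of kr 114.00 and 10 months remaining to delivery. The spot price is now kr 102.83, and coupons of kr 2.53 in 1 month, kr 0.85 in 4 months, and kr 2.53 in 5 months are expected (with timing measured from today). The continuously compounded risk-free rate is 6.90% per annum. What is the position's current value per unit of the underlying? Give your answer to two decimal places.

kr 10.60

PV(remaining coupons) I = 2.53·e^(−0.0690·1/12) + 0.85·e^(−0.0690·4/12) + 2.53·e^(−0.0690·5/12) = 5.8045
Current forward F = (S − I)·e^(rT) = (102.83 − 5.8045)·e^(0.0690·10/12) = 97.0255 × 1.059185 = 102.7680
Value (long) = (F − K)·e^(−rT) = (102.7680 − 114.00) × 0.944122 = -10.6044
Short position value = −(long value) = kr 10.60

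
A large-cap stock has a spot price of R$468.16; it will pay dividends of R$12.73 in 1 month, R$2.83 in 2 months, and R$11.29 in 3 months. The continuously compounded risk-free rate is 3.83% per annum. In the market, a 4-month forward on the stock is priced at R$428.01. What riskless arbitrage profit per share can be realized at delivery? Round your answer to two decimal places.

PV(dividends) I = 12.73·e^(−0.0383·1/12) + 2.83·e^(−0.0383·2/12) + 11.29·e^(−0.0383·3/12) = 26.6838
Fair forward F* = (S − I)·e^(rT) = (468.16 − 26.6838)·e^0.012767 = 441.4762 × 1.012849 = 447.1487
Market R$428.01 < fair 447.1487: forward underpriced → reverse cash-and-carry (short the stock, invest proceeds at r, pay the dividends, go long the forward).
Profit at T = |F_mkt − F*| = |428.01 − 447.1487| = R$19.14 per share

R$19.14 per share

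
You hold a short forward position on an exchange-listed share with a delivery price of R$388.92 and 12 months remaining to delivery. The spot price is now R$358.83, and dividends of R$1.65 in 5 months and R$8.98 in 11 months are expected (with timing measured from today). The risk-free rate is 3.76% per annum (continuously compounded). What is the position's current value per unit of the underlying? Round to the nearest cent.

PV(remaining dividends) I = 1.65·e^(−0.0376·5/12) + 8.98·e^(−0.0376·11/12) = 10.3001
Current forward F = (S − I)·e^(rT) = (358.83 − 10.3001)·e^(0.0376·12/12) = 348.5299 × 1.038316 = 361.8842
Value (long) = (F − K)·e^(−rT) = (361.8842 − 388.92) × 0.963098 = -26.0381
Short position value = −(long value) = R$26.04

R$26.04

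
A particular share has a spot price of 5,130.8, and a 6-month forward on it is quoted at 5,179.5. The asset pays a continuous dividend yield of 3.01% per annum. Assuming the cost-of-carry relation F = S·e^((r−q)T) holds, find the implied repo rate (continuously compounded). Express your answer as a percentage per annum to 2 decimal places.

4.90%

From F = S·e^((r−q)T): (r − q) = ln(F/S)/T
ln(5179.5/5130.8) = ln(1.009492) = 0.009447
(r − q) = 0.009447 / (6/12) = 0.018894
r = ln(F/S)/T + q = 0.018894 + 0.0301 = 0.048994
r = 4.90%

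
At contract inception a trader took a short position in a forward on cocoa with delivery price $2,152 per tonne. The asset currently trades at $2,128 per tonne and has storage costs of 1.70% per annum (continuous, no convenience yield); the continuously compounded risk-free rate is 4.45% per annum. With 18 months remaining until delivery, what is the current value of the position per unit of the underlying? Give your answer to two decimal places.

Current fair forward for the remaining 18 months: F = S·e^((r + u)·T), (r + u) = 0.0445 + 0.0170 = 0.0615
F = 2128 · e^(0.0615 × 18/12) = 2128 × 1.09663895 = 2333.6477
Value of long forward = (F − K)·e^(−rT) = (2333.6477 − 2152) · e^(−0.0445·18/12)
= 181.6477 × 0.93542903 = 169.92
Short position value = −(long value) = -$169.92

-$169.92 per tonne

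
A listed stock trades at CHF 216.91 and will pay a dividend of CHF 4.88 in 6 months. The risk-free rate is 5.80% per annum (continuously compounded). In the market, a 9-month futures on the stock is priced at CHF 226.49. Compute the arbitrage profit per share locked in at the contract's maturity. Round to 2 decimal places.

PV(dividends) I = 4.88·e^(−0.0580·6/12) = 4.7405
Fair futures F* = (S − I)·e^(rT) = (216.91 − 4.7405)·e^0.043500 = 212.1695 × 1.044460 = 221.6026
Market CHF 226.49 > fair 221.6026: forward overpriced → cash-and-carry (borrow at r, buy the stock and collect the dividends, short the forward).
Profit at T = |F_mkt − F*| = |226.49 − 221.6026| = CHF 4.89 per share

CHF 4.89 per share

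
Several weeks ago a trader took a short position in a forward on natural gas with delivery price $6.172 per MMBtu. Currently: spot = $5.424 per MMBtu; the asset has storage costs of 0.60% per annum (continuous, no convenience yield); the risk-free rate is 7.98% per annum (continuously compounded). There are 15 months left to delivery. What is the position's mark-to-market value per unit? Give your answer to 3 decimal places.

Current fair forward for the remaining 15 months: F = S·e^((r + u)·T), (r + u) = 0.0798 + 0.0060 = 0.0858
F = 5.424 · e^(0.0858 × 15/12) = 5.424 × 1.113213 = 6.0381
Value of long forward = (F − K)·e^(−rT) = (6.0381 − 6.172) · e^(−0.0798·15/12)
= -0.1339 × 0.905064 = -0.121
Short position value = −(long value) = $0.121

$0.121 per MMBtu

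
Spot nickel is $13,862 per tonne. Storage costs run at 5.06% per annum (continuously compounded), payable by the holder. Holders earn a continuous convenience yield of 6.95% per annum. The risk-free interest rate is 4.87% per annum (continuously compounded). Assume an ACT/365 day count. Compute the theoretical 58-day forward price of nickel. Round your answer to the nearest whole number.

Net carry = r + u − y = 0.0487 + 0.0506 − 0.0695 = 0.0298
F = S·e^((r+u−y)T) = 13862 · e^(0.0298 × 58/365) = 13862 · e^0.004735
= 13862 × 1.004746 = $13,928 per tonne

$13,928 per tonne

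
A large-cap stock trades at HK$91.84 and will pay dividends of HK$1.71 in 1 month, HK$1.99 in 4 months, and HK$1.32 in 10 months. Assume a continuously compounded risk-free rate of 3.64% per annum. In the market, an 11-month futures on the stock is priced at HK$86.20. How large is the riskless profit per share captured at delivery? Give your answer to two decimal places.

HK$3.64 per share

PV(dividends) I = 1.71·e^(−0.0364·1/12) + 1.99·e^(−0.0364·4/12) + 1.32·e^(−0.0364·10/12) = 4.9514
Fair futures F* = (S − I)·e^(rT) = (91.84 − 4.9514)·e^0.033367 = 86.8886 × 1.033930 = 89.8367
Market HK$86.20 < fair 89.8367: forward underpriced → reverse cash-and-carry (short the stock, invest proceeds at r, pay the dividends, go long the forward).
Profit at T = |F_mkt − F*| = |86.20 − 89.8367| = HK$3.64 per share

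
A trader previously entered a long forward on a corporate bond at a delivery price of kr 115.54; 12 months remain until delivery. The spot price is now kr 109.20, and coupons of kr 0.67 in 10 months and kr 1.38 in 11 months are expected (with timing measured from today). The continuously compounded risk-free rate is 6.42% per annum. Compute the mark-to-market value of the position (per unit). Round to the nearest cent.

PV(remaining coupons) I = 0.67·e^(−0.0642·10/12) + 1.38·e^(−0.0642·11/12) = 1.9362
Current forward F = (S − I)·e^(rT) = (109.20 − 1.9362)·e^(0.0642·12/12) = 107.2638 × 1.066306 = 114.3760
Value (long) = (F − K)·e^(−rT) = (114.3760 − 115.54) × 0.937817 = -1.0916
Value = -kr 1.09

-kr 1.09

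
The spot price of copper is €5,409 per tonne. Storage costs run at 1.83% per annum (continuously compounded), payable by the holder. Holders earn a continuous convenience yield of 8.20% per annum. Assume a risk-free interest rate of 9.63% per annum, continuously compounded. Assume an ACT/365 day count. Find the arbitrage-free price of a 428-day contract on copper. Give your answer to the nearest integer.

€5,620 per tonne

Net carry = r + u − y = 0.0963 + 0.0183 − 0.0820 = 0.0326
F = S·e^((r+u−y)T) = 5409 · e^(0.0326 × 428/365) = 5409 · e^0.038227
= 5409 × 1.038967 = €5,620 per tonne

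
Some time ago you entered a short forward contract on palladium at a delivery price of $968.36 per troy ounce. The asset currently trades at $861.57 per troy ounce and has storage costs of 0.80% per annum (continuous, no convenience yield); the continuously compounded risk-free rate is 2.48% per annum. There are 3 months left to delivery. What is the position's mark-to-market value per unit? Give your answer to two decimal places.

$99.08 per troy ounce

Current fair forward for the remaining 3 months: F = S·e^((r + u)·T), (r + u) = 0.0248 + 0.0080 = 0.0328
F = 861.57 · e^(0.0328 × 3/12) = 861.57 × 1.008234 = 868.6642
Value of long forward = (F − K)·e^(−rT) = (868.6642 − 968.36) · e^(−0.0248·3/12)
= -99.6958 × 0.993819 = -99.08
Short position value = −(long value) = $99.08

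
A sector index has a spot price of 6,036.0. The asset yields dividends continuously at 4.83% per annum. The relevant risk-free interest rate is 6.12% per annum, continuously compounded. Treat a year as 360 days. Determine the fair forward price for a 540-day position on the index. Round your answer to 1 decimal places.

6,153.9

F = S·e^((r − q)T) = 6036.0 · e^((0.0612 − 0.0483) × 540/360)
= 6036.0 · e^0.019350 = 6036.0 × 1.019538
F = 6,153.9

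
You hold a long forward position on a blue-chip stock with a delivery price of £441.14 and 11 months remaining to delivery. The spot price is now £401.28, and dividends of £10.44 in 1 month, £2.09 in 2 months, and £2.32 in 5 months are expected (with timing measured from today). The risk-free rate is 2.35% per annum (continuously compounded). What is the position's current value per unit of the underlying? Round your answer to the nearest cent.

-£45.26

PV(remaining dividends) I = 10.44·e^(−0.0235·1/12) + 2.09·e^(−0.0235·2/12) + 2.32·e^(−0.0235·5/12) = 14.7988
Current forward F = (S − I)·e^(rT) = (401.28 − 14.7988)·e^(0.0235·11/12) = 386.4812 × 1.021775 = 394.8968
Value (long) = (F − K)·e^(−rT) = (394.8968 − 441.14) × 0.978689 = -45.2577
Value = -£45.26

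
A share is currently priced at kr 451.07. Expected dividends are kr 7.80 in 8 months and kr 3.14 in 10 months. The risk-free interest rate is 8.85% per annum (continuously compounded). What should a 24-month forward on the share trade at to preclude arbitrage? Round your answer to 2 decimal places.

kr 526.15

PV(dividends) I = 7.80·e^(−0.0885·8/12) + 3.14·e^(−0.0885·10/12)
I = 7.3531 + 2.9168 = 10.2699
F = (S − I)·e^(rT) = (451.07 − 10.2699) · e^(0.0885·24/12)
= 440.8001 · e^0.177000 = 440.8001 × 1.193631 = kr 526.15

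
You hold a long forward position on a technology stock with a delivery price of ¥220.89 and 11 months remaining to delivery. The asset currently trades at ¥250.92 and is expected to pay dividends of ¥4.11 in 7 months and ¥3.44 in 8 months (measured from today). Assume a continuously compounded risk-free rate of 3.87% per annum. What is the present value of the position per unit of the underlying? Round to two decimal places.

¥30.36

PV(remaining dividends) I = 4.11·e^(−0.0387·7/12) + 3.44·e^(−0.0387·8/12) = 7.3706
Current forward F = (S − I)·e^(rT) = (250.92 − 7.3706)·e^(0.0387·11/12) = 243.5494 × 1.036112 = 252.3445
Value (long) = (F − K)·e^(−rT) = (252.3445 − 220.89) × 0.965147 = 30.3582
Value = ¥30.36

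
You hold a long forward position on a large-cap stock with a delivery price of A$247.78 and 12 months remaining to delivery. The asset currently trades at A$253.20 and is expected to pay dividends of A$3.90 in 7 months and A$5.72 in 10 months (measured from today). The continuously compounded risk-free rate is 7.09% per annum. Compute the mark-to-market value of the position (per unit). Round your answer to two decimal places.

PV(remaining dividends) I = 3.90·e^(−0.0709·7/12) + 5.72·e^(−0.0709·10/12) = 9.1338
Current forward F = (S − I)·e^(rT) = (253.20 − 9.1338)·e^(0.0709·12/12) = 244.0662 × 1.073474 = 261.9987
Value (long) = (F − K)·e^(−rT) = (261.9987 − 247.78) × 0.931555 = 13.2455
Value = A$13.25

A$13.25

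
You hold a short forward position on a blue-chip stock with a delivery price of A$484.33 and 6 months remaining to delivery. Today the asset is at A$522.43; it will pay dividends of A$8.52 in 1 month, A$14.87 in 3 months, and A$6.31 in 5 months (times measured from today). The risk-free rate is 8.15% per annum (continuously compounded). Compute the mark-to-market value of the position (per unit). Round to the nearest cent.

-A$28.31

PV(remaining dividends) I = 8.52·e^(−0.0815·1/12) + 14.87·e^(−0.0815·3/12) + 6.31·e^(−0.0815·5/12) = 29.1317
Current forward F = (S − I)·e^(rT) = (522.43 − 29.1317)·e^(0.0815·6/12) = 493.2983 × 1.041592 = 513.8156
Value (long) = (F − K)·e^(−rT) = (513.8156 − 484.33) × 0.960069 = 28.3082
Short position value = −(long value) = -A$28.31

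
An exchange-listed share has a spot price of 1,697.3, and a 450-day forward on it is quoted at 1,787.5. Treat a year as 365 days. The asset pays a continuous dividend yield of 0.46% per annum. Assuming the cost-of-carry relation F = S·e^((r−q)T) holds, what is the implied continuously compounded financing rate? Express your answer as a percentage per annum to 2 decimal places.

4.66%

From F = S·e^((r−q)T): (r − q) = ln(F/S)/T
ln(1787.5/1697.3) = ln(1.053143) = 0.051779
(r − q) = 0.051779 / (450/365) = 0.041999
r = ln(F/S)/T + q = 0.041999 + 0.0046 = 0.046599
r = 4.66%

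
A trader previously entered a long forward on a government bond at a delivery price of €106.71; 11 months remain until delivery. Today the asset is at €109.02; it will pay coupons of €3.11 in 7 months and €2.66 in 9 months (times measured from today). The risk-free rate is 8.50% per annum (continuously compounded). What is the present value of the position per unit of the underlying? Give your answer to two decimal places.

€4.85

PV(remaining coupons) I = 3.11·e^(−0.0850·7/12) + 2.66·e^(−0.0850·9/12) = 5.4553
Current forward F = (S − I)·e^(rT) = (109.02 − 5.4553)·e^(0.0850·11/12) = 103.5647 × 1.081033 = 111.9569
Value (long) = (F − K)·e^(−rT) = (111.9569 − 106.71) × 0.925042 = 4.8536
Value = €4.85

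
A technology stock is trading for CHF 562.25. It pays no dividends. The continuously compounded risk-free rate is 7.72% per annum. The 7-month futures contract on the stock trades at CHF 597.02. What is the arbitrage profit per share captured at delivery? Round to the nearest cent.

Fair futures: F* = S·e^(carry·T), with carry = r = 0.0772
F* = 562.25 · e^(0.0772 × 7/12) = 562.25 · e^0.045033 = 562.25 × 1.046062 = CHF 588.1484
Market CHF 597.02 > fair CHF 588.1484: forward overpriced → cash-and-carry (buy spot, short the forward).
At maturity, profit = |F_mkt − F*| = |597.02 − 588.1484| = CHF 8.87 per share

CHF 8.87 per share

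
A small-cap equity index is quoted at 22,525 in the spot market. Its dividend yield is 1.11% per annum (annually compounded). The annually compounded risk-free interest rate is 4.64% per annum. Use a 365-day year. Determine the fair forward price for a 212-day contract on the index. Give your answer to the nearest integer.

F = S · (1+r)^T / (1+q)^T
= 22525 × 1.026694 / 1.006432 = 22525 × 1.020133
F = 22,978

22,978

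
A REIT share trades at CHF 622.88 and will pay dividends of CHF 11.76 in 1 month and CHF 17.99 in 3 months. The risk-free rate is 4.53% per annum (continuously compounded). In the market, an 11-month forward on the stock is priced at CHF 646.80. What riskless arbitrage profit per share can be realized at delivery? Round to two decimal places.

PV(dividends) I = 11.76·e^(−0.0453·1/12) + 17.99·e^(−0.0453·3/12) = 29.5031
Fair forward F* = (S − I)·e^(rT) = (622.88 − 29.5031)·e^0.041525 = 593.3769 × 1.042399 = 618.5355
Market CHF 646.80 > fair 618.5355: forward overpriced → cash-and-carry (borrow at r, buy the stock and collect the dividends, short the forward).
Profit at T = |F_mkt − F*| = |646.80 − 618.5355| = CHF 28.26 per share

CHF 28.26 per share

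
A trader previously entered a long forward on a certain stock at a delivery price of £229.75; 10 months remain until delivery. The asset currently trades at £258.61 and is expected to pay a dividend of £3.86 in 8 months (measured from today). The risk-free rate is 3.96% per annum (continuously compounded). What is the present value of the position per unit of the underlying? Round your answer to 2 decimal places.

PV(remaining dividends) I = 3.86·e^(−0.0396·8/12) = 3.7594
Current forward F = (S − I)·e^(rT) = (258.61 − 3.7594)·e^(0.0396·10/12) = 254.8506 × 1.033551 = 263.4011
Value (long) = (F − K)·e^(−rT) = (263.4011 − 229.75) × 0.967539 = 32.5588
Value = £32.56

£32.56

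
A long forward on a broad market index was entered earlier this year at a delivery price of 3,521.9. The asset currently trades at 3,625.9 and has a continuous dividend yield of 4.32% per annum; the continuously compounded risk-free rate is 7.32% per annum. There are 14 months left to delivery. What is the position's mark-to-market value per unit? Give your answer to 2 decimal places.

Current fair forward for the remaining 14 months: F = S·e^((r − q)·T), (r − q) = 0.0732 − 0.0432 = 0.0300
F = 3625.9 · e^(0.0300 × 14/12) = 3625.9 × 1.03561971 = 3755.0535
Value of long forward = (F − K)·e^(−rT) = (3755.0535 − 3521.9) · e^(−0.0732·14/12)
= 233.1535 × 0.91814495 = 214.07

214.07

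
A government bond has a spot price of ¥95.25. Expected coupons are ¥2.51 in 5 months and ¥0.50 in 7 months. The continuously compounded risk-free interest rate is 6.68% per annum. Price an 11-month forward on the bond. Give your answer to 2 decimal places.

PV(coupons) I = 2.51·e^(−0.0668·5/12) + 0.50·e^(−0.0668·7/12)
I = 2.4411 + 0.4809 = 2.9220
F = (S − I)·e^(rT) = (95.25 − 2.9220) · e^(0.0668·11/12)
= 92.3280 · e^0.061233 = 92.3280 × 1.063147 = ¥98.16

¥98.16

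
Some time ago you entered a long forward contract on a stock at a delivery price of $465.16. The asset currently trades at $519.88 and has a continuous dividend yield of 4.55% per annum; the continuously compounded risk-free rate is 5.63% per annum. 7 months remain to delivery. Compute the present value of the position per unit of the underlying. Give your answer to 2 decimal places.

$56.13

Current fair forward for the remaining 7 months: F = S·e^((r − q)·T), (r − q) = 0.0563 − 0.0455 = 0.0108
F = 519.88 · e^(0.0108 × 7/12) = 519.88 × 1.006320 = 523.1656
Value of long forward = (F − K)·e^(−rT) = (523.1656 − 465.16) · e^(−0.0563·7/12)
= 58.0056 × 0.967692 = 56.13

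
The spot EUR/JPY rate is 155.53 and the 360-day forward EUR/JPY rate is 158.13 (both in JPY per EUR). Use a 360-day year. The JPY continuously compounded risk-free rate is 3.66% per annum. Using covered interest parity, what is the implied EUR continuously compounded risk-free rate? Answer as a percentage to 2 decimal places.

F = S·e^((r_JPY − r_EUR)T) ⇒ r_EUR = r_JPY − ln(F/S)/T
ln(158.13/155.53) = 0.016579; /(360/360) = 0.016579
r_EUR = 0.0366 − 0.016579 = 0.020021
r_EUR = 2.00%

2.00%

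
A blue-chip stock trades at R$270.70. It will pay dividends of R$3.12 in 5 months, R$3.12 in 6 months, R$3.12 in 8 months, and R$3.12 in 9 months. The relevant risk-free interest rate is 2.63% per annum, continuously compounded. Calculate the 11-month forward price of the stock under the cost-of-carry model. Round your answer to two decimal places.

PV(dividends) I = 3.12·e^(−0.0263·5/12) + 3.12·e^(−0.0263·6/12) + 3.12·e^(−0.0263·8/12) + 3.12·e^(−0.0263·9/12)
I = 3.0860 + 3.0792 + 3.0658 + 3.0591 = 12.2901
F = (S − I)·e^(rT) = (270.70 − 12.2901) · e^(0.0263·11/12)
= 258.4099 · e^0.024108 = 258.4099 × 1.024401 = R$264.72

R$264.72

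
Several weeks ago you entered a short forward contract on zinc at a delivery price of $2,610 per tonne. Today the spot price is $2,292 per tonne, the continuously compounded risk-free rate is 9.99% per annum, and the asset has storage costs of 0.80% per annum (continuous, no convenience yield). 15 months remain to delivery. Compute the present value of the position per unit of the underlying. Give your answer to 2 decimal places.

-$11.43 per tonne

Current fair forward for the remaining 15 months: F = S·e^((r + u)·T), (r + u) = 0.0999 + 0.0080 = 0.1079
F = 2292 · e^(0.1079 × 15/12) = 2292 × 1.14439373 = 2622.9504
Value of long forward = (F − K)·e^(−rT) = (2622.9504 − 2610) · e^(−0.0999·15/12)
= 12.9504 × 0.88260722 = 11.43
Short position value = −(long value) = -$11.43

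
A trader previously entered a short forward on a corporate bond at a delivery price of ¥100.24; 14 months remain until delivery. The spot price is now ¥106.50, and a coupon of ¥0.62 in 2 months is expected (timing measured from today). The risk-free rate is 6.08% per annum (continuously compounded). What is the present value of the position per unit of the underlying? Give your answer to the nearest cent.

-¥12.51

PV(remaining coupons) I = 0.62·e^(−0.0608·2/12) = 0.6137
Current forward F = (S − I)·e^(rT) = (106.50 − 0.6137)·e^(0.0608·14/12) = 105.8863 × 1.073510 = 113.6700
Value (long) = (F − K)·e^(−rT) = (113.6700 − 100.24) × 0.931524 = 12.5104
Short position value = −(long value) = -¥12.51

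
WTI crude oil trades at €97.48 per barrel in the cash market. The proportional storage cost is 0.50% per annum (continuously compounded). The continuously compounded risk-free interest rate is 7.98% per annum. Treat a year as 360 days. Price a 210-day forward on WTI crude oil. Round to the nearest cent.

Net carry = r + u − y = 0.0798 + 0.0050 − 0.0000 = 0.0848
F = S·e^((r+u−y)T) = 97.48 · e^(0.0848 × 210/360) = 97.48 · e^0.049467
= 97.48 × 1.050711 = €102.42 per barrel

€102.42 per barrel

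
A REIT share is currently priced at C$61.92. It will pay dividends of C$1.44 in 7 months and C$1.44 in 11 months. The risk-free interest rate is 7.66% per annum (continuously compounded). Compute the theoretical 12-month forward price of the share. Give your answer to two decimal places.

PV(dividends) I = 1.44·e^(−0.0766·7/12) + 1.44·e^(−0.0766·11/12)
I = 1.3771 + 1.3424 = 2.7195
F = (S − I)·e^(rT) = (61.92 − 2.7195) · e^(0.0766·12/12)
= 59.2005 · e^0.076600 = 59.2005 × 1.079610 = C$63.91

C$63.91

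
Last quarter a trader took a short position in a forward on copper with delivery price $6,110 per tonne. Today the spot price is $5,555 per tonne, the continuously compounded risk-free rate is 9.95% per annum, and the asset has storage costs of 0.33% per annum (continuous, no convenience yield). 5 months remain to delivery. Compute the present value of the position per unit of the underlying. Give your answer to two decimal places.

$299.23 per tonne

Current fair forward for the remaining 5 months: F = S·e^((r + u)·T), (r + u) = 0.0995 + 0.0033 = 0.1028
F = 5555 · e^(0.1028 × 5/12) = 5555 × 1.04376392 = 5798.1086
Value of long forward = (F − K)·e^(−rT) = (5798.1086 − 6110) · e^(−0.0995·5/12)
= -311.8914 × 0.95938931 = -299.23
Short position value = −(long value) = $299.23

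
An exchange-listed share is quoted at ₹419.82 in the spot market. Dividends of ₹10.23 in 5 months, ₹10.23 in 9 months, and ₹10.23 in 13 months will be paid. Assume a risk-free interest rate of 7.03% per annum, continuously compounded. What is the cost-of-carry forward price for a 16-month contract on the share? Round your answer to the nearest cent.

PV(dividends) I = 10.23·e^(−0.0703·5/12) + 10.23·e^(−0.0703·9/12) + 10.23·e^(−0.0703·13/12)
I = 9.9347 + 9.7046 + 9.4798 = 29.1191
F = (S − I)·e^(rT) = (419.82 − 29.1191) · e^(0.0703·16/12)
= 390.7009 · e^0.093733 = 390.7009 × 1.098266 = ₹429.09

₹429.09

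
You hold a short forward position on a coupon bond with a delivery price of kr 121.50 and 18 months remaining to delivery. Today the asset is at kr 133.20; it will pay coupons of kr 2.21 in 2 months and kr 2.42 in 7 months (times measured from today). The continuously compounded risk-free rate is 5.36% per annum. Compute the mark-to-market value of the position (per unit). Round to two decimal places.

PV(remaining coupons) I = 2.21·e^(−0.0536·2/12) + 2.42·e^(−0.0536·7/12) = 4.5359
Current forward F = (S − I)·e^(rT) = (133.20 − 4.5359)·e^(0.0536·18/12) = 128.6641 × 1.083720 = 139.4359
Value (long) = (F − K)·e^(−rT) = (139.4359 − 121.50) × 0.922747 = 16.5503
Short position value = −(long value) = -kr 16.55

-kr 16.55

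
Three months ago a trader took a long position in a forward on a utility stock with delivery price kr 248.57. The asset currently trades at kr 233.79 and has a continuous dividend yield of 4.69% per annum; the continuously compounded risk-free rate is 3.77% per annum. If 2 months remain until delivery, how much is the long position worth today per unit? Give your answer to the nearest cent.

-kr 15.04

Current fair forward for the remaining 2 months: F = S·e^((r − q)·T), (r − q) = 0.0377 − 0.0469 = -0.0092
F = 233.79 · e^(-0.0092 × 2/12) = 233.79 × 0.998468 = 233.4318
Value of long forward = (F − K)·e^(−rT) = (233.4318 − 248.57) · e^(−0.0377·2/12)
= -15.1382 × 0.993736 = -15.04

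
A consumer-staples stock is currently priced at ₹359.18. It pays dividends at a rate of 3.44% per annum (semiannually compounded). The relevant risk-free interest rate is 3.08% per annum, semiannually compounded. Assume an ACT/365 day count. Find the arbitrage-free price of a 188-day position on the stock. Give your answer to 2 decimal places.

₹358.53

F = S · (1+r/2)^(2T) / (1+q/2)^(2T)
= 359.18 × 1.015868 / 1.017723 = 359.18 × 0.998177
F = ₹358.53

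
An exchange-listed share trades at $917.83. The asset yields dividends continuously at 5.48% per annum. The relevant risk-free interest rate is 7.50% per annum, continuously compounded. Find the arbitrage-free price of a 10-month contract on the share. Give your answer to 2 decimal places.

F = S·e^((r − q)T) = 917.83 · e^((0.0750 − 0.0548) × 10/12)
= 917.83 · e^0.016833 = 917.83 × 1.016975
F = $933.41

$933.41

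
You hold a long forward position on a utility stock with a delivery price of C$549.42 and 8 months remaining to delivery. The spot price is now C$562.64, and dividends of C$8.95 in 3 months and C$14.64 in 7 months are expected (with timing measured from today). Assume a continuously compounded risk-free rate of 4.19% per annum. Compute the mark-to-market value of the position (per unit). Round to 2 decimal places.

C$5.21

PV(remaining dividends) I = 8.95·e^(−0.0419·3/12) + 14.64·e^(−0.0419·7/12) = 23.1432
Current forward F = (S − I)·e^(rT) = (562.64 − 23.1432)·e^(0.0419·8/12) = 539.4968 × 1.028327 = 554.7791
Value (long) = (F − K)·e^(−rT) = (554.7791 − 549.42) × 0.972453 = 5.2115
Value = C$5.21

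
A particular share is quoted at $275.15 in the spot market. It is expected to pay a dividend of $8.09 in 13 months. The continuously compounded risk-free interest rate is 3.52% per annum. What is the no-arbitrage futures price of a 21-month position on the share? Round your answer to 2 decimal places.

PV(dividends) I = 8.09·e^(−0.0352·13/12)
I = 7.7873
F = (S − I)·e^(rT) = (275.15 − 7.7873) · e^(0.0352·21/12)
= 267.3627 · e^0.061600 = 267.3627 × 1.063537 = $284.35

$284.35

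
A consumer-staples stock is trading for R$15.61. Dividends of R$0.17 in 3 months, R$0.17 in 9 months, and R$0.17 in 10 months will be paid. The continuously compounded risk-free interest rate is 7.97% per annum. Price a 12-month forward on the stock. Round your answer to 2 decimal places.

PV(dividends) I = 0.17·e^(−0.0797·3/12) + 0.17·e^(−0.0797·9/12) + 0.17·e^(−0.0797·10/12)
I = 0.1666 + 0.1601 + 0.1591 = 0.4858
F = (S − I)·e^(rT) = (15.61 − 0.4858) · e^(0.0797·12/12)
= 15.1242 · e^0.079700 = 15.1242 × 1.082962 = R$16.38

R$16.38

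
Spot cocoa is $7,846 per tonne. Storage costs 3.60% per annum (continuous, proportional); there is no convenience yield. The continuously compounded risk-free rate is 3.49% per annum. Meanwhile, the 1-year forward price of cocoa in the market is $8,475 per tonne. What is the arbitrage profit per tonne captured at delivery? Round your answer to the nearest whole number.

$53 per tonne

Fair forward: F* = S·e^(carry·T), with carry = (r + u) = 0.0349 + 0.0360 = 0.0709
F* = 7846 · e^(0.0709 × 1) = 7846 · e^0.070900 = 7846 × 1.073474 = $8422.4770
Market $8475 > fair $8422.4770: forward overpriced → cash-and-carry (buy spot, short the forward).
At maturity, profit = |F_mkt − F*| = |8475 − 8422.4770| = $53 per tonne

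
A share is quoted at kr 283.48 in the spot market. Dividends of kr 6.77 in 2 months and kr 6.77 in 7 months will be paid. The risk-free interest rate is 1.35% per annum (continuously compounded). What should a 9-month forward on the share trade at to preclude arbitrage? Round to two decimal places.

kr 272.76

PV(dividends) I = 6.77·e^(−0.0135·2/12) + 6.77·e^(−0.0135·7/12)
I = 6.7548 + 6.7169 = 13.4717
F = (S − I)·e^(rT) = (283.48 − 13.4717) · e^(0.0135·9/12)
= 270.0083 · e^0.010125 = 270.0083 × 1.010176 = kr 272.76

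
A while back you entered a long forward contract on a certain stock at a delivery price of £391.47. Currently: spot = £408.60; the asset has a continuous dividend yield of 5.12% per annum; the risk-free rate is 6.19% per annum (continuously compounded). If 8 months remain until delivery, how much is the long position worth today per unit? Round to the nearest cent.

£19.24

Current fair forward for the remaining 8 months: F = S·e^((r − q)·T), (r − q) = 0.0619 − 0.0512 = 0.0107
F = 408.60 · e^(0.0107 × 8/12) = 408.60 × 1.007159 = 411.5252
Value of long forward = (F − K)·e^(−rT) = (411.5252 − 391.47) · e^(−0.0619·8/12)
= 20.0552 × 0.959573 = 19.24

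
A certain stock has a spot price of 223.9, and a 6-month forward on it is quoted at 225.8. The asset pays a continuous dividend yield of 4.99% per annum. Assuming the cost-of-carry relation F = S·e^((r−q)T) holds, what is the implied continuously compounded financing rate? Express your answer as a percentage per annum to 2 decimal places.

6.68%

From F = S·e^((r−q)T): (r − q) = ln(F/S)/T
ln(225.8/223.9) = ln(1.008486) = 0.008450
(r − q) = 0.008450 / (6/12) = 0.016900
r = ln(F/S)/T + q = 0.016900 + 0.0499 = 0.066800
r = 6.68%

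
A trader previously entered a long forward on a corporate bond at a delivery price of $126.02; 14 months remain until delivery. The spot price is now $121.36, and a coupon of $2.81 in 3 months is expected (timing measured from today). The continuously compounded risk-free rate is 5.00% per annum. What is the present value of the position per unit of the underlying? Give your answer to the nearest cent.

-$0.29

PV(remaining coupons) I = 2.81·e^(−0.0500·3/12) = 2.7751
Current forward F = (S − I)·e^(rT) = (121.36 − 2.7751)·e^(0.0500·14/12) = 118.5849 × 1.060068 = 125.7081
Value (long) = (F − K)·e^(−rT) = (125.7081 − 126.02) × 0.943335 = -0.2942
Value = -$0.29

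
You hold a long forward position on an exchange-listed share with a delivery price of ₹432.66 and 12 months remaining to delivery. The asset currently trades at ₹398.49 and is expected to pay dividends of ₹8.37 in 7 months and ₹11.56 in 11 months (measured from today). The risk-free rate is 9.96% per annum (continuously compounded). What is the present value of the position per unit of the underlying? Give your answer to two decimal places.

-₹11.60

PV(remaining dividends) I = 8.37·e^(−0.0996·7/12) + 11.56·e^(−0.0996·11/12) = 18.4489
Current forward F = (S − I)·e^(rT) = (398.49 − 18.4489)·e^(0.0996·12/12) = 380.0411 × 1.104729 = 419.8424
Value (long) = (F − K)·e^(−rT) = (419.8424 − 432.66) × 0.905199 = -11.6025
Value = -₹11.60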